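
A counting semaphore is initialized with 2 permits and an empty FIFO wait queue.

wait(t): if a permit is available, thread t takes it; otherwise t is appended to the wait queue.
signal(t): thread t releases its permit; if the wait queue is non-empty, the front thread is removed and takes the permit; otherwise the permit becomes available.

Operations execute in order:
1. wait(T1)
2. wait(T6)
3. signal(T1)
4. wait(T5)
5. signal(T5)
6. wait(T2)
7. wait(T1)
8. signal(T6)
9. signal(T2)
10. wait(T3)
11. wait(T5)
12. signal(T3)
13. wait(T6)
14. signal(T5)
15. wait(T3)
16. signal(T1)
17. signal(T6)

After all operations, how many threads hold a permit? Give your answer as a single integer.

Step 1: wait(T1) -> count=1 queue=[] holders={T1}
Step 2: wait(T6) -> count=0 queue=[] holders={T1,T6}
Step 3: signal(T1) -> count=1 queue=[] holders={T6}
Step 4: wait(T5) -> count=0 queue=[] holders={T5,T6}
Step 5: signal(T5) -> count=1 queue=[] holders={T6}
Step 6: wait(T2) -> count=0 queue=[] holders={T2,T6}
Step 7: wait(T1) -> count=0 queue=[T1] holders={T2,T6}
Step 8: signal(T6) -> count=0 queue=[] holders={T1,T2}
Step 9: signal(T2) -> count=1 queue=[] holders={T1}
Step 10: wait(T3) -> count=0 queue=[] holders={T1,T3}
Step 11: wait(T5) -> count=0 queue=[T5] holders={T1,T3}
Step 12: signal(T3) -> count=0 queue=[] holders={T1,T5}
Step 13: wait(T6) -> count=0 queue=[T6] holders={T1,T5}
Step 14: signal(T5) -> count=0 queue=[] holders={T1,T6}
Step 15: wait(T3) -> count=0 queue=[T3] holders={T1,T6}
Step 16: signal(T1) -> count=0 queue=[] holders={T3,T6}
Step 17: signal(T6) -> count=1 queue=[] holders={T3}
Final holders: {T3} -> 1 thread(s)

Answer: 1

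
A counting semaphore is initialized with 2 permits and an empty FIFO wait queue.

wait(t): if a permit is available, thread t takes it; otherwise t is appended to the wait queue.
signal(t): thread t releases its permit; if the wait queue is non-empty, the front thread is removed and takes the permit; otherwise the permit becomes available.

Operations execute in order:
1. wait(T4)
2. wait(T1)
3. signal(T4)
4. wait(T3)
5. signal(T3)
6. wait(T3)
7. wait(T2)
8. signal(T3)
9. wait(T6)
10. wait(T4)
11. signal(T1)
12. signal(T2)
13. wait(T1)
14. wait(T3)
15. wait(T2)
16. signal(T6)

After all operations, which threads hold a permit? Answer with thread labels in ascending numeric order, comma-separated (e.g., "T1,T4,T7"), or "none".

Answer: T1,T4

Derivation:
Step 1: wait(T4) -> count=1 queue=[] holders={T4}
Step 2: wait(T1) -> count=0 queue=[] holders={T1,T4}
Step 3: signal(T4) -> count=1 queue=[] holders={T1}
Step 4: wait(T3) -> count=0 queue=[] holders={T1,T3}
Step 5: signal(T3) -> count=1 queue=[] holders={T1}
Step 6: wait(T3) -> count=0 queue=[] holders={T1,T3}
Step 7: wait(T2) -> count=0 queue=[T2] holders={T1,T3}
Step 8: signal(T3) -> count=0 queue=[] holders={T1,T2}
Step 9: wait(T6) -> count=0 queue=[T6] holders={T1,T2}
Step 10: wait(T4) -> count=0 queue=[T6,T4] holders={T1,T2}
Step 11: signal(T1) -> count=0 queue=[T4] holders={T2,T6}
Step 12: signal(T2) -> count=0 queue=[] holders={T4,T6}
Step 13: wait(T1) -> count=0 queue=[T1] holders={T4,T6}
Step 14: wait(T3) -> count=0 queue=[T1,T3] holders={T4,T6}
Step 15: wait(T2) -> count=0 queue=[T1,T3,T2] holders={T4,T6}
Step 16: signal(T6) -> count=0 queue=[T3,T2] holders={T1,T4}
Final holders: T1,T4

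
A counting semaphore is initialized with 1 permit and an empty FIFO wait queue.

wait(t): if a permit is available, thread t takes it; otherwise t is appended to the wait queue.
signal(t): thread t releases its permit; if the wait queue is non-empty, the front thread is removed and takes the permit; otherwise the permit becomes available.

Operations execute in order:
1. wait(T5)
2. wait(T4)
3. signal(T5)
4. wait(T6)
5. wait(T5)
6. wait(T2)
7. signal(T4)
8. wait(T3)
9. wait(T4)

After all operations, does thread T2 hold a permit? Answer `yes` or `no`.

Step 1: wait(T5) -> count=0 queue=[] holders={T5}
Step 2: wait(T4) -> count=0 queue=[T4] holders={T5}
Step 3: signal(T5) -> count=0 queue=[] holders={T4}
Step 4: wait(T6) -> count=0 queue=[T6] holders={T4}
Step 5: wait(T5) -> count=0 queue=[T6,T5] holders={T4}
Step 6: wait(T2) -> count=0 queue=[T6,T5,T2] holders={T4}
Step 7: signal(T4) -> count=0 queue=[T5,T2] holders={T6}
Step 8: wait(T3) -> count=0 queue=[T5,T2,T3] holders={T6}
Step 9: wait(T4) -> count=0 queue=[T5,T2,T3,T4] holders={T6}
Final holders: {T6} -> T2 not in holders

Answer: no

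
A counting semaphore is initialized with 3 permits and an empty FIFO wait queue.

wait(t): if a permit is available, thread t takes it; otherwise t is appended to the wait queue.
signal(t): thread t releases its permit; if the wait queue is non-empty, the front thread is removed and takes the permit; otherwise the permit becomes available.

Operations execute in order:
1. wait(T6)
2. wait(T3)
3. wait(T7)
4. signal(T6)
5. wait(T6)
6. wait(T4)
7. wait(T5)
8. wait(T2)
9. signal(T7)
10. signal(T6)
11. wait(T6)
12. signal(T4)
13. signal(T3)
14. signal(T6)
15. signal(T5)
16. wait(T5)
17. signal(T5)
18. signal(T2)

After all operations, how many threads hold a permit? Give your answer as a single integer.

Answer: 0

Derivation:
Step 1: wait(T6) -> count=2 queue=[] holders={T6}
Step 2: wait(T3) -> count=1 queue=[] holders={T3,T6}
Step 3: wait(T7) -> count=0 queue=[] holders={T3,T6,T7}
Step 4: signal(T6) -> count=1 queue=[] holders={T3,T7}
Step 5: wait(T6) -> count=0 queue=[] holders={T3,T6,T7}
Step 6: wait(T4) -> count=0 queue=[T4] holders={T3,T6,T7}
Step 7: wait(T5) -> count=0 queue=[T4,T5] holders={T3,T6,T7}
Step 8: wait(T2) -> count=0 queue=[T4,T5,T2] holders={T3,T6,T7}
Step 9: signal(T7) -> count=0 queue=[T5,T2] holders={T3,T4,T6}
Step 10: signal(T6) -> count=0 queue=[T2] holders={T3,T4,T5}
Step 11: wait(T6) -> count=0 queue=[T2,T6] holders={T3,T4,T5}
Step 12: signal(T4) -> count=0 queue=[T6] holders={T2,T3,T5}
Step 13: signal(T3) -> count=0 queue=[] holders={T2,T5,T6}
Step 14: signal(T6) -> count=1 queue=[] holders={T2,T5}
Step 15: signal(T5) -> count=2 queue=[] holders={T2}
Step 16: wait(T5) -> count=1 queue=[] holders={T2,T5}
Step 17: signal(T5) -> count=2 queue=[] holders={T2}
Step 18: signal(T2) -> count=3 queue=[] holders={none}
Final holders: {none} -> 0 thread(s)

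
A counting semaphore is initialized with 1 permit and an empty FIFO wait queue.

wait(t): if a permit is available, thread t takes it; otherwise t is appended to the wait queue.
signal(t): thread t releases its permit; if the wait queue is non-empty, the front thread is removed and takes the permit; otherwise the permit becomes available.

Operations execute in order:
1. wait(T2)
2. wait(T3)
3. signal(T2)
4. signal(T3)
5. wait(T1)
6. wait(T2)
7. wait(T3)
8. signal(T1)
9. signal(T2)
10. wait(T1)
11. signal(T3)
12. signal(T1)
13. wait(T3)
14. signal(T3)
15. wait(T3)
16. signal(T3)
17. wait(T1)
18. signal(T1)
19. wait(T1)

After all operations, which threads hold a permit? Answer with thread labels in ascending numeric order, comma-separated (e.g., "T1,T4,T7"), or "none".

Answer: T1

Derivation:
Step 1: wait(T2) -> count=0 queue=[] holders={T2}
Step 2: wait(T3) -> count=0 queue=[T3] holders={T2}
Step 3: signal(T2) -> count=0 queue=[] holders={T3}
Step 4: signal(T3) -> count=1 queue=[] holders={none}
Step 5: wait(T1) -> count=0 queue=[] holders={T1}
Step 6: wait(T2) -> count=0 queue=[T2] holders={T1}
Step 7: wait(T3) -> count=0 queue=[T2,T3] holders={T1}
Step 8: signal(T1) -> count=0 queue=[T3] holders={T2}
Step 9: signal(T2) -> count=0 queue=[] holders={T3}
Step 10: wait(T1) -> count=0 queue=[T1] holders={T3}
Step 11: signal(T3) -> count=0 queue=[] holders={T1}
Step 12: signal(T1) -> count=1 queue=[] holders={none}
Step 13: wait(T3) -> count=0 queue=[] holders={T3}
Step 14: signal(T3) -> count=1 queue=[] holders={none}
Step 15: wait(T3) -> count=0 queue=[] holders={T3}
Step 16: signal(T3) -> count=1 queue=[] holders={none}
Step 17: wait(T1) -> count=0 queue=[] holders={T1}
Step 18: signal(T1) -> count=1 queue=[] holders={none}
Step 19: wait(T1) -> count=0 queue=[] holders={T1}
Final holders: T1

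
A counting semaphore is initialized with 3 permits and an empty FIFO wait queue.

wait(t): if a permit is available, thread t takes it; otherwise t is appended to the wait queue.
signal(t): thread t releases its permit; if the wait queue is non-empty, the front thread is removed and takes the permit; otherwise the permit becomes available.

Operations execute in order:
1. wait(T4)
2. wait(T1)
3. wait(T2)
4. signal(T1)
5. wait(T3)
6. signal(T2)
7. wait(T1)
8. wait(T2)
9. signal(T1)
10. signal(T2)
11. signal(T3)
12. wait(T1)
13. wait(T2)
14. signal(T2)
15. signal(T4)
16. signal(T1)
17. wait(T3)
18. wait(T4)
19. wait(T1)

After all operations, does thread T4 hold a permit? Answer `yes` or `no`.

Step 1: wait(T4) -> count=2 queue=[] holders={T4}
Step 2: wait(T1) -> count=1 queue=[] holders={T1,T4}
Step 3: wait(T2) -> count=0 queue=[] holders={T1,T2,T4}
Step 4: signal(T1) -> count=1 queue=[] holders={T2,T4}
Step 5: wait(T3) -> count=0 queue=[] holders={T2,T3,T4}
Step 6: signal(T2) -> count=1 queue=[] holders={T3,T4}
Step 7: wait(T1) -> count=0 queue=[] holders={T1,T3,T4}
Step 8: wait(T2) -> count=0 queue=[T2] holders={T1,T3,T4}
Step 9: signal(T1) -> count=0 queue=[] holders={T2,T3,T4}
Step 10: signal(T2) -> count=1 queue=[] holders={T3,T4}
Step 11: signal(T3) -> count=2 queue=[] holders={T4}
Step 12: wait(T1) -> count=1 queue=[] holders={T1,T4}
Step 13: wait(T2) -> count=0 queue=[] holders={T1,T2,T4}
Step 14: signal(T2) -> count=1 queue=[] holders={T1,T4}
Step 15: signal(T4) -> count=2 queue=[] holders={T1}
Step 16: signal(T1) -> count=3 queue=[] holders={none}
Step 17: wait(T3) -> count=2 queue=[] holders={T3}
Step 18: wait(T4) -> count=1 queue=[] holders={T3,T4}
Step 19: wait(T1) -> count=0 queue=[] holders={T1,T3,T4}
Final holders: {T1,T3,T4} -> T4 in holders

Answer: yes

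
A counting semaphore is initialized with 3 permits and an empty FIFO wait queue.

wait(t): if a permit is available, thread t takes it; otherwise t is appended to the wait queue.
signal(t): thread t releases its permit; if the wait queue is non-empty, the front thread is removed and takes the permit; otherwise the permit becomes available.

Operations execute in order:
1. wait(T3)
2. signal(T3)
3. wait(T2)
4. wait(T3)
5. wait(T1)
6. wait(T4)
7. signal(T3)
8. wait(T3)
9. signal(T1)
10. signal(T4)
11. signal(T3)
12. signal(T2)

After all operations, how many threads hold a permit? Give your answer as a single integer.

Step 1: wait(T3) -> count=2 queue=[] holders={T3}
Step 2: signal(T3) -> count=3 queue=[] holders={none}
Step 3: wait(T2) -> count=2 queue=[] holders={T2}
Step 4: wait(T3) -> count=1 queue=[] holders={T2,T3}
Step 5: wait(T1) -> count=0 queue=[] holders={T1,T2,T3}
Step 6: wait(T4) -> count=0 queue=[T4] holders={T1,T2,T3}
Step 7: signal(T3) -> count=0 queue=[] holders={T1,T2,T4}
Step 8: wait(T3) -> count=0 queue=[T3] holders={T1,T2,T4}
Step 9: signal(T1) -> count=0 queue=[] holders={T2,T3,T4}
Step 10: signal(T4) -> count=1 queue=[] holders={T2,T3}
Step 11: signal(T3) -> count=2 queue=[] holders={T2}
Step 12: signal(T2) -> count=3 queue=[] holders={none}
Final holders: {none} -> 0 thread(s)

Answer: 0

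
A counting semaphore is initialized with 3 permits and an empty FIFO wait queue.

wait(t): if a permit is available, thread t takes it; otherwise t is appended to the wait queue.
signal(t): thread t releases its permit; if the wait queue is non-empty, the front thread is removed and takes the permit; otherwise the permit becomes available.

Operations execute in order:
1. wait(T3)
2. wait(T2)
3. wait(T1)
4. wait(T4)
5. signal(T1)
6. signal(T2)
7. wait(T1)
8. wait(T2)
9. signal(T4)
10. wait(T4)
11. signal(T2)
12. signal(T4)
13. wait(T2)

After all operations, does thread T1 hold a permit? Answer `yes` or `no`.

Answer: yes

Derivation:
Step 1: wait(T3) -> count=2 queue=[] holders={T3}
Step 2: wait(T2) -> count=1 queue=[] holders={T2,T3}
Step 3: wait(T1) -> count=0 queue=[] holders={T1,T2,T3}
Step 4: wait(T4) -> count=0 queue=[T4] holders={T1,T2,T3}
Step 5: signal(T1) -> count=0 queue=[] holders={T2,T3,T4}
Step 6: signal(T2) -> count=1 queue=[] holders={T3,T4}
Step 7: wait(T1) -> count=0 queue=[] holders={T1,T3,T4}
Step 8: wait(T2) -> count=0 queue=[T2] holders={T1,T3,T4}
Step 9: signal(T4) -> count=0 queue=[] holders={T1,T2,T3}
Step 10: wait(T4) -> count=0 queue=[T4] holders={T1,T2,T3}
Step 11: signal(T2) -> count=0 queue=[] holders={T1,T3,T4}
Step 12: signal(T4) -> count=1 queue=[] holders={T1,T3}
Step 13: wait(T2) -> count=0 queue=[] holders={T1,T2,T3}
Final holders: {T1,T2,T3} -> T1 in holders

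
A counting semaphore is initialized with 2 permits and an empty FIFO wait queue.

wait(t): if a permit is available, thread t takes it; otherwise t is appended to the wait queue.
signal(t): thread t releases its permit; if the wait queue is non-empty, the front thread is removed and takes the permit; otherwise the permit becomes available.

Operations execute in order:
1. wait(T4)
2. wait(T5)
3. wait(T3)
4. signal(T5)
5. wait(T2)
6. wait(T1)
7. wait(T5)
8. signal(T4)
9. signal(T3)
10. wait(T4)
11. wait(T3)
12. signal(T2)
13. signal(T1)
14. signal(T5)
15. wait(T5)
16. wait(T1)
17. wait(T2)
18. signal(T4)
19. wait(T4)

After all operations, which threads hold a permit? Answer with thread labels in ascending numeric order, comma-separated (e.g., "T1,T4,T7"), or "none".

Answer: T3,T5

Derivation:
Step 1: wait(T4) -> count=1 queue=[] holders={T4}
Step 2: wait(T5) -> count=0 queue=[] holders={T4,T5}
Step 3: wait(T3) -> count=0 queue=[T3] holders={T4,T5}
Step 4: signal(T5) -> count=0 queue=[] holders={T3,T4}
Step 5: wait(T2) -> count=0 queue=[T2] holders={T3,T4}
Step 6: wait(T1) -> count=0 queue=[T2,T1] holders={T3,T4}
Step 7: wait(T5) -> count=0 queue=[T2,T1,T5] holders={T3,T4}
Step 8: signal(T4) -> count=0 queue=[T1,T5] holders={T2,T3}
Step 9: signal(T3) -> count=0 queue=[T5] holders={T1,T2}
Step 10: wait(T4) -> count=0 queue=[T5,T4] holders={T1,T2}
Step 11: wait(T3) -> count=0 queue=[T5,T4,T3] holders={T1,T2}
Step 12: signal(T2) -> count=0 queue=[T4,T3] holders={T1,T5}
Step 13: signal(T1) -> count=0 queue=[T3] holders={T4,T5}
Step 14: signal(T5) -> count=0 queue=[] holders={T3,T4}
Step 15: wait(T5) -> count=0 queue=[T5] holders={T3,T4}
Step 16: wait(T1) -> count=0 queue=[T5,T1] holders={T3,T4}
Step 17: wait(T2) -> count=0 queue=[T5,T1,T2] holders={T3,T4}
Step 18: signal(T4) -> count=0 queue=[T1,T2] holders={T3,T5}
Step 19: wait(T4) -> count=0 queue=[T1,T2,T4] holders={T3,T5}
Final holders: T3,T5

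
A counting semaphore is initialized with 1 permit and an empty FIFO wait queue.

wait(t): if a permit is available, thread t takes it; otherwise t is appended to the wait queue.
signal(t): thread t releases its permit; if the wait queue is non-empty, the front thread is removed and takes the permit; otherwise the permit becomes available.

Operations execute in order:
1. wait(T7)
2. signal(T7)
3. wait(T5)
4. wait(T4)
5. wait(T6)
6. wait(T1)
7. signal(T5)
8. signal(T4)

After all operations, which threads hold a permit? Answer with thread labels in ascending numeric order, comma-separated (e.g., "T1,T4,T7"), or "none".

Step 1: wait(T7) -> count=0 queue=[] holders={T7}
Step 2: signal(T7) -> count=1 queue=[] holders={none}
Step 3: wait(T5) -> count=0 queue=[] holders={T5}
Step 4: wait(T4) -> count=0 queue=[T4] holders={T5}
Step 5: wait(T6) -> count=0 queue=[T4,T6] holders={T5}
Step 6: wait(T1) -> count=0 queue=[T4,T6,T1] holders={T5}
Step 7: signal(T5) -> count=0 queue=[T6,T1] holders={T4}
Step 8: signal(T4) -> count=0 queue=[T1] holders={T6}
Final holders: T6

Answer: T6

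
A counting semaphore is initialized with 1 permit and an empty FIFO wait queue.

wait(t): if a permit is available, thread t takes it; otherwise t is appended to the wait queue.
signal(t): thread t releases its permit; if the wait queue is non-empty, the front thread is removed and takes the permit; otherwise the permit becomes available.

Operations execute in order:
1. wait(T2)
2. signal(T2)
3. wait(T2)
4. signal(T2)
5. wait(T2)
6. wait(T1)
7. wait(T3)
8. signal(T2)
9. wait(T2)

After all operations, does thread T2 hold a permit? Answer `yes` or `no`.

Answer: no

Derivation:
Step 1: wait(T2) -> count=0 queue=[] holders={T2}
Step 2: signal(T2) -> count=1 queue=[] holders={none}
Step 3: wait(T2) -> count=0 queue=[] holders={T2}
Step 4: signal(T2) -> count=1 queue=[] holders={none}
Step 5: wait(T2) -> count=0 queue=[] holders={T2}
Step 6: wait(T1) -> count=0 queue=[T1] holders={T2}
Step 7: wait(T3) -> count=0 queue=[T1,T3] holders={T2}
Step 8: signal(T2) -> count=0 queue=[T3] holders={T1}
Step 9: wait(T2) -> count=0 queue=[T3,T2] holders={T1}
Final holders: {T1} -> T2 not in holders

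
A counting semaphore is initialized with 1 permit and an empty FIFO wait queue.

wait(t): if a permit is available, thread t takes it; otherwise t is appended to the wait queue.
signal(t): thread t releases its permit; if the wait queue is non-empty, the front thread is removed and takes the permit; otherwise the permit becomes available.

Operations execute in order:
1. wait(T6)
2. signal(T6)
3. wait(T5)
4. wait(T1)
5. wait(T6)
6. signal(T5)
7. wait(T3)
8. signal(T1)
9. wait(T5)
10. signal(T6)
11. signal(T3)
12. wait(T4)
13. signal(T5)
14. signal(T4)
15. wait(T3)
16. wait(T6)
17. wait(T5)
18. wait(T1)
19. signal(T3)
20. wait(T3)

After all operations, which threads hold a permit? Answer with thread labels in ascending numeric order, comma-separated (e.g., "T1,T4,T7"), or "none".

Step 1: wait(T6) -> count=0 queue=[] holders={T6}
Step 2: signal(T6) -> count=1 queue=[] holders={none}
Step 3: wait(T5) -> count=0 queue=[] holders={T5}
Step 4: wait(T1) -> count=0 queue=[T1] holders={T5}
Step 5: wait(T6) -> count=0 queue=[T1,T6] holders={T5}
Step 6: signal(T5) -> count=0 queue=[T6] holders={T1}
Step 7: wait(T3) -> count=0 queue=[T6,T3] holders={T1}
Step 8: signal(T1) -> count=0 queue=[T3] holders={T6}
Step 9: wait(T5) -> count=0 queue=[T3,T5] holders={T6}
Step 10: signal(T6) -> count=0 queue=[T5] holders={T3}
Step 11: signal(T3) -> count=0 queue=[] holders={T5}
Step 12: wait(T4) -> count=0 queue=[T4] holders={T5}
Step 13: signal(T5) -> count=0 queue=[] holders={T4}
Step 14: signal(T4) -> count=1 queue=[] holders={none}
Step 15: wait(T3) -> count=0 queue=[] holders={T3}
Step 16: wait(T6) -> count=0 queue=[T6] holders={T3}
Step 17: wait(T5) -> count=0 queue=[T6,T5] holders={T3}
Step 18: wait(T1) -> count=0 queue=[T6,T5,T1] holders={T3}
Step 19: signal(T3) -> count=0 queue=[T5,T1] holders={T6}
Step 20: wait(T3) -> count=0 queue=[T5,T1,T3] holders={T6}
Final holders: T6

Answer: T6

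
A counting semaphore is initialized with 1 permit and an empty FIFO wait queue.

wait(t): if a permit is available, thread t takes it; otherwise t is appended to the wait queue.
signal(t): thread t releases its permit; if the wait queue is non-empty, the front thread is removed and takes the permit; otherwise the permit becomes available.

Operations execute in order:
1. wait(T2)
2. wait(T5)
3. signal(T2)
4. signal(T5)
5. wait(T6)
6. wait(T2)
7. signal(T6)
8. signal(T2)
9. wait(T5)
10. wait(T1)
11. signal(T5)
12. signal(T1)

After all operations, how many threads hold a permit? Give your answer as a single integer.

Step 1: wait(T2) -> count=0 queue=[] holders={T2}
Step 2: wait(T5) -> count=0 queue=[T5] holders={T2}
Step 3: signal(T2) -> count=0 queue=[] holders={T5}
Step 4: signal(T5) -> count=1 queue=[] holders={none}
Step 5: wait(T6) -> count=0 queue=[] holders={T6}
Step 6: wait(T2) -> count=0 queue=[T2] holders={T6}
Step 7: signal(T6) -> count=0 queue=[] holders={T2}
Step 8: signal(T2) -> count=1 queue=[] holders={none}
Step 9: wait(T5) -> count=0 queue=[] holders={T5}
Step 10: wait(T1) -> count=0 queue=[T1] holders={T5}
Step 11: signal(T5) -> count=0 queue=[] holders={T1}
Step 12: signal(T1) -> count=1 queue=[] holders={none}
Final holders: {none} -> 0 thread(s)

Answer: 0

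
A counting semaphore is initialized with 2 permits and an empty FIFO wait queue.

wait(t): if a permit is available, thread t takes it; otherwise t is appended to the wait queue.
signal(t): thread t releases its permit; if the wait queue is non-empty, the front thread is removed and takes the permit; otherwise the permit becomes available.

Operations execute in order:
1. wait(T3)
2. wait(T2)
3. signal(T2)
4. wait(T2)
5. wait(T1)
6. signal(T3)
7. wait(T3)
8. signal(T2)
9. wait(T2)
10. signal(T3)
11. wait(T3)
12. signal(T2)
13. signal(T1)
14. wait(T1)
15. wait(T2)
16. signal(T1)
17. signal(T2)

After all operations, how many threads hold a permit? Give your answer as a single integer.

Step 1: wait(T3) -> count=1 queue=[] holders={T3}
Step 2: wait(T2) -> count=0 queue=[] holders={T2,T3}
Step 3: signal(T2) -> count=1 queue=[] holders={T3}
Step 4: wait(T2) -> count=0 queue=[] holders={T2,T3}
Step 5: wait(T1) -> count=0 queue=[T1] holders={T2,T3}
Step 6: signal(T3) -> count=0 queue=[] holders={T1,T2}
Step 7: wait(T3) -> count=0 queue=[T3] holders={T1,T2}
Step 8: signal(T2) -> count=0 queue=[] holders={T1,T3}
Step 9: wait(T2) -> count=0 queue=[T2] holders={T1,T3}
Step 10: signal(T3) -> count=0 queue=[] holders={T1,T2}
Step 11: wait(T3) -> count=0 queue=[T3] holders={T1,T2}
Step 12: signal(T2) -> count=0 queue=[] holders={T1,T3}
Step 13: signal(T1) -> count=1 queue=[] holders={T3}
Step 14: wait(T1) -> count=0 queue=[] holders={T1,T3}
Step 15: wait(T2) -> count=0 queue=[T2] holders={T1,T3}
Step 16: signal(T1) -> count=0 queue=[] holders={T2,T3}
Step 17: signal(T2) -> count=1 queue=[] holders={T3}
Final holders: {T3} -> 1 thread(s)

Answer: 1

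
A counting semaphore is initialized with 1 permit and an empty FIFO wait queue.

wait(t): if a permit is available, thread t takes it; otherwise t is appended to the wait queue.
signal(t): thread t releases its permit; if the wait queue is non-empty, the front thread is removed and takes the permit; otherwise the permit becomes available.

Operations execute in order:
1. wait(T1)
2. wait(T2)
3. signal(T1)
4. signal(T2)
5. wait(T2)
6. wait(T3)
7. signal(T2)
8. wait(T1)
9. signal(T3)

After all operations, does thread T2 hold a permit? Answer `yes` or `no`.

Answer: no

Derivation:
Step 1: wait(T1) -> count=0 queue=[] holders={T1}
Step 2: wait(T2) -> count=0 queue=[T2] holders={T1}
Step 3: signal(T1) -> count=0 queue=[] holders={T2}
Step 4: signal(T2) -> count=1 queue=[] holders={none}
Step 5: wait(T2) -> count=0 queue=[] holders={T2}
Step 6: wait(T3) -> count=0 queue=[T3] holders={T2}
Step 7: signal(T2) -> count=0 queue=[] holders={T3}
Step 8: wait(T1) -> count=0 queue=[T1] holders={T3}
Step 9: signal(T3) -> count=0 queue=[] holders={T1}
Final holders: {T1} -> T2 not in holders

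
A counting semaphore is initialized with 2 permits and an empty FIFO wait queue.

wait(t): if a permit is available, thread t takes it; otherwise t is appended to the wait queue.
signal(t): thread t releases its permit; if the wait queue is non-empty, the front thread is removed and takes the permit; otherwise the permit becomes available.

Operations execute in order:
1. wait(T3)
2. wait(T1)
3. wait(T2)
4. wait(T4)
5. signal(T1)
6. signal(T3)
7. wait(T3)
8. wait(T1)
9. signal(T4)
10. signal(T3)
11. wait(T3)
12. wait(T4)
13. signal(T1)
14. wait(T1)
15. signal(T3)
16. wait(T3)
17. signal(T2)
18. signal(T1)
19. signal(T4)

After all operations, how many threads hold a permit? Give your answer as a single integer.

Step 1: wait(T3) -> count=1 queue=[] holders={T3}
Step 2: wait(T1) -> count=0 queue=[] holders={T1,T3}
Step 3: wait(T2) -> count=0 queue=[T2] holders={T1,T3}
Step 4: wait(T4) -> count=0 queue=[T2,T4] holders={T1,T3}
Step 5: signal(T1) -> count=0 queue=[T4] holders={T2,T3}
Step 6: signal(T3) -> count=0 queue=[] holders={T2,T4}
Step 7: wait(T3) -> count=0 queue=[T3] holders={T2,T4}
Step 8: wait(T1) -> count=0 queue=[T3,T1] holders={T2,T4}
Step 9: signal(T4) -> count=0 queue=[T1] holders={T2,T3}
Step 10: signal(T3) -> count=0 queue=[] holders={T1,T2}
Step 11: wait(T3) -> count=0 queue=[T3] holders={T1,T2}
Step 12: wait(T4) -> count=0 queue=[T3,T4] holders={T1,T2}
Step 13: signal(T1) -> count=0 queue=[T4] holders={T2,T3}
Step 14: wait(T1) -> count=0 queue=[T4,T1] holders={T2,T3}
Step 15: signal(T3) -> count=0 queue=[T1] holders={T2,T4}
Step 16: wait(T3) -> count=0 queue=[T1,T3] holders={T2,T4}
Step 17: signal(T2) -> count=0 queue=[T3] holders={T1,T4}
Step 18: signal(T1) -> count=0 queue=[] holders={T3,T4}
Step 19: signal(T4) -> count=1 queue=[] holders={T3}
Final holders: {T3} -> 1 thread(s)

Answer: 1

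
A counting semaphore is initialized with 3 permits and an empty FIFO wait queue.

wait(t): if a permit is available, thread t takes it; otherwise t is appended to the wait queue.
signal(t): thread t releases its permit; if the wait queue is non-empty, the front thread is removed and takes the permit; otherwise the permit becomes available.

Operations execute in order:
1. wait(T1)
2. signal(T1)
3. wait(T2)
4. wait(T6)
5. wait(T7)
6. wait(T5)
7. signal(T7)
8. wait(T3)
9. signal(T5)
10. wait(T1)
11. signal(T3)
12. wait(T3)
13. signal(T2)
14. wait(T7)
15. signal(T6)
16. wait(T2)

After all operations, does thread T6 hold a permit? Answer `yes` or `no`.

Step 1: wait(T1) -> count=2 queue=[] holders={T1}
Step 2: signal(T1) -> count=3 queue=[] holders={none}
Step 3: wait(T2) -> count=2 queue=[] holders={T2}
Step 4: wait(T6) -> count=1 queue=[] holders={T2,T6}
Step 5: wait(T7) -> count=0 queue=[] holders={T2,T6,T7}
Step 6: wait(T5) -> count=0 queue=[T5] holders={T2,T6,T7}
Step 7: signal(T7) -> count=0 queue=[] holders={T2,T5,T6}
Step 8: wait(T3) -> count=0 queue=[T3] holders={T2,T5,T6}
Step 9: signal(T5) -> count=0 queue=[] holders={T2,T3,T6}
Step 10: wait(T1) -> count=0 queue=[T1] holders={T2,T3,T6}
Step 11: signal(T3) -> count=0 queue=[] holders={T1,T2,T6}
Step 12: wait(T3) -> count=0 queue=[T3] holders={T1,T2,T6}
Step 13: signal(T2) -> count=0 queue=[] holders={T1,T3,T6}
Step 14: wait(T7) -> count=0 queue=[T7] holders={T1,T3,T6}
Step 15: signal(T6) -> count=0 queue=[] holders={T1,T3,T7}
Step 16: wait(T2) -> count=0 queue=[T2] holders={T1,T3,T7}
Final holders: {T1,T3,T7} -> T6 not in holders

Answer: no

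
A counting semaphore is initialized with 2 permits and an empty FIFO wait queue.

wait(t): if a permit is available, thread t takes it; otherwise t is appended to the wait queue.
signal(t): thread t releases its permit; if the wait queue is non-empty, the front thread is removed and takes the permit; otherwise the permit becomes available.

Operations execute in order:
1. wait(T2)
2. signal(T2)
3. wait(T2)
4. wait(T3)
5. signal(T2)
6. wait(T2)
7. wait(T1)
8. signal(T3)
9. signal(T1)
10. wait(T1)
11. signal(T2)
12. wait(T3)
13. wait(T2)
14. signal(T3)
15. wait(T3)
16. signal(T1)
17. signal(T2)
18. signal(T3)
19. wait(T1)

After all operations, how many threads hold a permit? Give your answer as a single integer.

Step 1: wait(T2) -> count=1 queue=[] holders={T2}
Step 2: signal(T2) -> count=2 queue=[] holders={none}
Step 3: wait(T2) -> count=1 queue=[] holders={T2}
Step 4: wait(T3) -> count=0 queue=[] holders={T2,T3}
Step 5: signal(T2) -> count=1 queue=[] holders={T3}
Step 6: wait(T2) -> count=0 queue=[] holders={T2,T3}
Step 7: wait(T1) -> count=0 queue=[T1] holders={T2,T3}
Step 8: signal(T3) -> count=0 queue=[] holders={T1,T2}
Step 9: signal(T1) -> count=1 queue=[] holders={T2}
Step 10: wait(T1) -> count=0 queue=[] holders={T1,T2}
Step 11: signal(T2) -> count=1 queue=[] holders={T1}
Step 12: wait(T3) -> count=0 queue=[] holders={T1,T3}
Step 13: wait(T2) -> count=0 queue=[T2] holders={T1,T3}
Step 14: signal(T3) -> count=0 queue=[] holders={T1,T2}
Step 15: wait(T3) -> count=0 queue=[T3] holders={T1,T2}
Step 16: signal(T1) -> count=0 queue=[] holders={T2,T3}
Step 17: signal(T2) -> count=1 queue=[] holders={T3}
Step 18: signal(T3) -> count=2 queue=[] holders={none}
Step 19: wait(T1) -> count=1 queue=[] holders={T1}
Final holders: {T1} -> 1 thread(s)

Answer: 1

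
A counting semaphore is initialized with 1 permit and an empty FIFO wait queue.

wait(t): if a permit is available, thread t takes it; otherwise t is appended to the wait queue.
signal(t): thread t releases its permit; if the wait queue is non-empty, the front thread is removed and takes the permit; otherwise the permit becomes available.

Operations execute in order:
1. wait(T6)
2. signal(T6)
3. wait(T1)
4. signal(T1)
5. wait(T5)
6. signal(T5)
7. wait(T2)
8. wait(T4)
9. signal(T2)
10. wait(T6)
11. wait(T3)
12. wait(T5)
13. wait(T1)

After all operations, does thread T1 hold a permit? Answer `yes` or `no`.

Step 1: wait(T6) -> count=0 queue=[] holders={T6}
Step 2: signal(T6) -> count=1 queue=[] holders={none}
Step 3: wait(T1) -> count=0 queue=[] holders={T1}
Step 4: signal(T1) -> count=1 queue=[] holders={none}
Step 5: wait(T5) -> count=0 queue=[] holders={T5}
Step 6: signal(T5) -> count=1 queue=[] holders={none}
Step 7: wait(T2) -> count=0 queue=[] holders={T2}
Step 8: wait(T4) -> count=0 queue=[T4] holders={T2}
Step 9: signal(T2) -> count=0 queue=[] holders={T4}
Step 10: wait(T6) -> count=0 queue=[T6] holders={T4}
Step 11: wait(T3) -> count=0 queue=[T6,T3] holders={T4}
Step 12: wait(T5) -> count=0 queue=[T6,T3,T5] holders={T4}
Step 13: wait(T1) -> count=0 queue=[T6,T3,T5,T1] holders={T4}
Final holders: {T4} -> T1 not in holders

Answer: no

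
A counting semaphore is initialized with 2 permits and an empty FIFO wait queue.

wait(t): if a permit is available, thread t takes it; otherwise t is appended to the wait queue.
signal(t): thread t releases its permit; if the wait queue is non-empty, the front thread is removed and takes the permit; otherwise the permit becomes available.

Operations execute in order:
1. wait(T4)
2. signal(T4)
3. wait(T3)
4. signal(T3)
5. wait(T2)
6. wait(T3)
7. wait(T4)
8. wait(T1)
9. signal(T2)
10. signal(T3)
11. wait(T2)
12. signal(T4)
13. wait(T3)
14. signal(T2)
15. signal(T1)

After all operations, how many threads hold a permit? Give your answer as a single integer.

Step 1: wait(T4) -> count=1 queue=[] holders={T4}
Step 2: signal(T4) -> count=2 queue=[] holders={none}
Step 3: wait(T3) -> count=1 queue=[] holders={T3}
Step 4: signal(T3) -> count=2 queue=[] holders={none}
Step 5: wait(T2) -> count=1 queue=[] holders={T2}
Step 6: wait(T3) -> count=0 queue=[] holders={T2,T3}
Step 7: wait(T4) -> count=0 queue=[T4] holders={T2,T3}
Step 8: wait(T1) -> count=0 queue=[T4,T1] holders={T2,T3}
Step 9: signal(T2) -> count=0 queue=[T1] holders={T3,T4}
Step 10: signal(T3) -> count=0 queue=[] holders={T1,T4}
Step 11: wait(T2) -> count=0 queue=[T2] holders={T1,T4}
Step 12: signal(T4) -> count=0 queue=[] holders={T1,T2}
Step 13: wait(T3) -> count=0 queue=[T3] holders={T1,T2}
Step 14: signal(T2) -> count=0 queue=[] holders={T1,T3}
Step 15: signal(T1) -> count=1 queue=[] holders={T3}
Final holders: {T3} -> 1 thread(s)

Answer: 1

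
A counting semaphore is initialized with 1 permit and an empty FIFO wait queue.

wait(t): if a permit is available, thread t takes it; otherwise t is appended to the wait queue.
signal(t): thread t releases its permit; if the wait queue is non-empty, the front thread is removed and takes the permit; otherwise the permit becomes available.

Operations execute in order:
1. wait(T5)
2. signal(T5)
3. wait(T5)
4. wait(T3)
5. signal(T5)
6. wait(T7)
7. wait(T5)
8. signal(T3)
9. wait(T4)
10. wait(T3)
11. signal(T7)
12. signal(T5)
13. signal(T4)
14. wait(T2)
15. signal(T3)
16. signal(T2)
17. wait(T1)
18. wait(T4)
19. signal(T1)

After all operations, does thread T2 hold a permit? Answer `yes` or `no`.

Step 1: wait(T5) -> count=0 queue=[] holders={T5}
Step 2: signal(T5) -> count=1 queue=[] holders={none}
Step 3: wait(T5) -> count=0 queue=[] holders={T5}
Step 4: wait(T3) -> count=0 queue=[T3] holders={T5}
Step 5: signal(T5) -> count=0 queue=[] holders={T3}
Step 6: wait(T7) -> count=0 queue=[T7] holders={T3}
Step 7: wait(T5) -> count=0 queue=[T7,T5] holders={T3}
Step 8: signal(T3) -> count=0 queue=[T5] holders={T7}
Step 9: wait(T4) -> count=0 queue=[T5,T4] holders={T7}
Step 10: wait(T3) -> count=0 queue=[T5,T4,T3] holders={T7}
Step 11: signal(T7) -> count=0 queue=[T4,T3] holders={T5}
Step 12: signal(T5) -> count=0 queue=[T3] holders={T4}
Step 13: signal(T4) -> count=0 queue=[] holders={T3}
Step 14: wait(T2) -> count=0 queue=[T2] holders={T3}
Step 15: signal(T3) -> count=0 queue=[] holders={T2}
Step 16: signal(T2) -> count=1 queue=[] holders={none}
Step 17: wait(T1) -> count=0 queue=[] holders={T1}
Step 18: wait(T4) -> count=0 queue=[T4] holders={T1}
Step 19: signal(T1) -> count=0 queue=[] holders={T4}
Final holders: {T4} -> T2 not in holders

Answer: no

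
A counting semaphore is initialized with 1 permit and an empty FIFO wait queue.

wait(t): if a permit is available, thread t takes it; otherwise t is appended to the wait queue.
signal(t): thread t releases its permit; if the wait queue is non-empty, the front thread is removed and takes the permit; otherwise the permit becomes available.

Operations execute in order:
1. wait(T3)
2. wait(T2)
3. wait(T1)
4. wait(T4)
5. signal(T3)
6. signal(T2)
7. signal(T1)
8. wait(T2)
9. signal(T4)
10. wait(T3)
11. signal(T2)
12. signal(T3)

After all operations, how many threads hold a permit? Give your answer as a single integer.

Step 1: wait(T3) -> count=0 queue=[] holders={T3}
Step 2: wait(T2) -> count=0 queue=[T2] holders={T3}
Step 3: wait(T1) -> count=0 queue=[T2,T1] holders={T3}
Step 4: wait(T4) -> count=0 queue=[T2,T1,T4] holders={T3}
Step 5: signal(T3) -> count=0 queue=[T1,T4] holders={T2}
Step 6: signal(T2) -> count=0 queue=[T4] holders={T1}
Step 7: signal(T1) -> count=0 queue=[] holders={T4}
Step 8: wait(T2) -> count=0 queue=[T2] holders={T4}
Step 9: signal(T4) -> count=0 queue=[] holders={T2}
Step 10: wait(T3) -> count=0 queue=[T3] holders={T2}
Step 11: signal(T2) -> count=0 queue=[] holders={T3}
Step 12: signal(T3) -> count=1 queue=[] holders={none}
Final holders: {none} -> 0 thread(s)

Answer: 0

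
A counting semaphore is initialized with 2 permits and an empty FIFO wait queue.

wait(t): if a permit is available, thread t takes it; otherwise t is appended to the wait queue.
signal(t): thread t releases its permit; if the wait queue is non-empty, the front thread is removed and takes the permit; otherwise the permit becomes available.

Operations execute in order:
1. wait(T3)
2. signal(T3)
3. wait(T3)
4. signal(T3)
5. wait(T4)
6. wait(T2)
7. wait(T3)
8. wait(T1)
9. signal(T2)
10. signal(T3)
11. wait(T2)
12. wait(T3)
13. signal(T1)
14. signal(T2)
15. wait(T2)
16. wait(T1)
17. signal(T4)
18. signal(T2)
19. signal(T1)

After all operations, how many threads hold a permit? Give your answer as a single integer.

Step 1: wait(T3) -> count=1 queue=[] holders={T3}
Step 2: signal(T3) -> count=2 queue=[] holders={none}
Step 3: wait(T3) -> count=1 queue=[] holders={T3}
Step 4: signal(T3) -> count=2 queue=[] holders={none}
Step 5: wait(T4) -> count=1 queue=[] holders={T4}
Step 6: wait(T2) -> count=0 queue=[] holders={T2,T4}
Step 7: wait(T3) -> count=0 queue=[T3] holders={T2,T4}
Step 8: wait(T1) -> count=0 queue=[T3,T1] holders={T2,T4}
Step 9: signal(T2) -> count=0 queue=[T1] holders={T3,T4}
Step 10: signal(T3) -> count=0 queue=[] holders={T1,T4}
Step 11: wait(T2) -> count=0 queue=[T2] holders={T1,T4}
Step 12: wait(T3) -> count=0 queue=[T2,T3] holders={T1,T4}
Step 13: signal(T1) -> count=0 queue=[T3] holders={T2,T4}
Step 14: signal(T2) -> count=0 queue=[] holders={T3,T4}
Step 15: wait(T2) -> count=0 queue=[T2] holders={T3,T4}
Step 16: wait(T1) -> count=0 queue=[T2,T1] holders={T3,T4}
Step 17: signal(T4) -> count=0 queue=[T1] holders={T2,T3}
Step 18: signal(T2) -> count=0 queue=[] holders={T1,T3}
Step 19: signal(T1) -> count=1 queue=[] holders={T3}
Final holders: {T3} -> 1 thread(s)

Answer: 1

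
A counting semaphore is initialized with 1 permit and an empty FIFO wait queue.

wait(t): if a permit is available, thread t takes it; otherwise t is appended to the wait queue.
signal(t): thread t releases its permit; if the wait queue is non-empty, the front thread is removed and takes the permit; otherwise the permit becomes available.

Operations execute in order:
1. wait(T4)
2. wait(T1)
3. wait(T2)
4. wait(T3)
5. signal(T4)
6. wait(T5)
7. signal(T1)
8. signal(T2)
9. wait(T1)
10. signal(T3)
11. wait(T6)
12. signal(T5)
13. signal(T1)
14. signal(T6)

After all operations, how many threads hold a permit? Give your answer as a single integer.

Step 1: wait(T4) -> count=0 queue=[] holders={T4}
Step 2: wait(T1) -> count=0 queue=[T1] holders={T4}
Step 3: wait(T2) -> count=0 queue=[T1,T2] holders={T4}
Step 4: wait(T3) -> count=0 queue=[T1,T2,T3] holders={T4}
Step 5: signal(T4) -> count=0 queue=[T2,T3] holders={T1}
Step 6: wait(T5) -> count=0 queue=[T2,T3,T5] holders={T1}
Step 7: signal(T1) -> count=0 queue=[T3,T5] holders={T2}
Step 8: signal(T2) -> count=0 queue=[T5] holders={T3}
Step 9: wait(T1) -> count=0 queue=[T5,T1] holders={T3}
Step 10: signal(T3) -> count=0 queue=[T1] holders={T5}
Step 11: wait(T6) -> count=0 queue=[T1,T6] holders={T5}
Step 12: signal(T5) -> count=0 queue=[T6] holders={T1}
Step 13: signal(T1) -> count=0 queue=[] holders={T6}
Step 14: signal(T6) -> count=1 queue=[] holders={none}
Final holders: {none} -> 0 thread(s)

Answer: 0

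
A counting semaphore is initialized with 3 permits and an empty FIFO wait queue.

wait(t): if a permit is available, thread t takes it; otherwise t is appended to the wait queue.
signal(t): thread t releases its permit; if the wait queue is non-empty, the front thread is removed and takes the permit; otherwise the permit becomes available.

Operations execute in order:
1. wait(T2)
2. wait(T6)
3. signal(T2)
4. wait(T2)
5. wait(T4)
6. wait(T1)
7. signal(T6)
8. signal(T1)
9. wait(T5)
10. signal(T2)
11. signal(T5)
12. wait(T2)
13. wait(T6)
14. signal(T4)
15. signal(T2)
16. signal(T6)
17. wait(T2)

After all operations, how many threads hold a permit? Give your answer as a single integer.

Step 1: wait(T2) -> count=2 queue=[] holders={T2}
Step 2: wait(T6) -> count=1 queue=[] holders={T2,T6}
Step 3: signal(T2) -> count=2 queue=[] holders={T6}
Step 4: wait(T2) -> count=1 queue=[] holders={T2,T6}
Step 5: wait(T4) -> count=0 queue=[] holders={T2,T4,T6}
Step 6: wait(T1) -> count=0 queue=[T1] holders={T2,T4,T6}
Step 7: signal(T6) -> count=0 queue=[] holders={T1,T2,T4}
Step 8: signal(T1) -> count=1 queue=[] holders={T2,T4}
Step 9: wait(T5) -> count=0 queue=[] holders={T2,T4,T5}
Step 10: signal(T2) -> count=1 queue=[] holders={T4,T5}
Step 11: signal(T5) -> count=2 queue=[] holders={T4}
Step 12: wait(T2) -> count=1 queue=[] holders={T2,T4}
Step 13: wait(T6) -> count=0 queue=[] holders={T2,T4,T6}
Step 14: signal(T4) -> count=1 queue=[] holders={T2,T6}
Step 15: signal(T2) -> count=2 queue=[] holders={T6}
Step 16: signal(T6) -> count=3 queue=[] holders={none}
Step 17: wait(T2) -> count=2 queue=[] holders={T2}
Final holders: {T2} -> 1 thread(s)

Answer: 1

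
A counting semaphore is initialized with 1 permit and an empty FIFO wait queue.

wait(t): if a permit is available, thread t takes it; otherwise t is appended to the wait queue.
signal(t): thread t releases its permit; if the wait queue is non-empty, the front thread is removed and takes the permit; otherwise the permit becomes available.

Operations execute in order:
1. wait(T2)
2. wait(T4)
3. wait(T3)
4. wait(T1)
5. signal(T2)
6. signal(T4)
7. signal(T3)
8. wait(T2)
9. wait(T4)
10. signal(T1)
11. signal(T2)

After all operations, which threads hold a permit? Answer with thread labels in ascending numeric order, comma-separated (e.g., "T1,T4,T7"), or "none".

Step 1: wait(T2) -> count=0 queue=[] holders={T2}
Step 2: wait(T4) -> count=0 queue=[T4] holders={T2}
Step 3: wait(T3) -> count=0 queue=[T4,T3] holders={T2}
Step 4: wait(T1) -> count=0 queue=[T4,T3,T1] holders={T2}
Step 5: signal(T2) -> count=0 queue=[T3,T1] holders={T4}
Step 6: signal(T4) -> count=0 queue=[T1] holders={T3}
Step 7: signal(T3) -> count=0 queue=[] holders={T1}
Step 8: wait(T2) -> count=0 queue=[T2] holders={T1}
Step 9: wait(T4) -> count=0 queue=[T2,T4] holders={T1}
Step 10: signal(T1) -> count=0 queue=[T4] holders={T2}
Step 11: signal(T2) -> count=0 queue=[] holders={T4}
Final holders: T4

Answer: T4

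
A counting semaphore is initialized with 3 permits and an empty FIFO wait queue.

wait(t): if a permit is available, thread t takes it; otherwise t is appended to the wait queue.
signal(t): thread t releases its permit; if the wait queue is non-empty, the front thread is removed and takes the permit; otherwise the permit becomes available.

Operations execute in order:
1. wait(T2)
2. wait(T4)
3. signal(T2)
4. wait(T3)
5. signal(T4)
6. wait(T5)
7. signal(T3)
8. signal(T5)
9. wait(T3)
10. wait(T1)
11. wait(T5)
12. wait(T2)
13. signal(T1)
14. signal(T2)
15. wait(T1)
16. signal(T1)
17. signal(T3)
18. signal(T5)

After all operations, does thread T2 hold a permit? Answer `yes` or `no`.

Answer: no

Derivation:
Step 1: wait(T2) -> count=2 queue=[] holders={T2}
Step 2: wait(T4) -> count=1 queue=[] holders={T2,T4}
Step 3: signal(T2) -> count=2 queue=[] holders={T4}
Step 4: wait(T3) -> count=1 queue=[] holders={T3,T4}
Step 5: signal(T4) -> count=2 queue=[] holders={T3}
Step 6: wait(T5) -> count=1 queue=[] holders={T3,T5}
Step 7: signal(T3) -> count=2 queue=[] holders={T5}
Step 8: signal(T5) -> count=3 queue=[] holders={none}
Step 9: wait(T3) -> count=2 queue=[] holders={T3}
Step 10: wait(T1) -> count=1 queue=[] holders={T1,T3}
Step 11: wait(T5) -> count=0 queue=[] holders={T1,T3,T5}
Step 12: wait(T2) -> count=0 queue=[T2] holders={T1,T3,T5}
Step 13: signal(T1) -> count=0 queue=[] holders={T2,T3,T5}
Step 14: signal(T2) -> count=1 queue=[] holders={T3,T5}
Step 15: wait(T1) -> count=0 queue=[] holders={T1,T3,T5}
Step 16: signal(T1) -> count=1 queue=[] holders={T3,T5}
Step 17: signal(T3) -> count=2 queue=[] holders={T5}
Step 18: signal(T5) -> count=3 queue=[] holders={none}
Final holders: {none} -> T2 not in holders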